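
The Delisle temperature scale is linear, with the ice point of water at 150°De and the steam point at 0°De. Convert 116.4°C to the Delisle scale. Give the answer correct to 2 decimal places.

Linearly onto the Delisle scale: 150 + (116.4000 / 100) × (0 - 150) = -24.60°De.

-24.60°De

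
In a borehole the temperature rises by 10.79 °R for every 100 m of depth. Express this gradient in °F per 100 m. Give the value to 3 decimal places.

10.790 °F/100 m

Since only a temperature interval is involved, the additive offset between the scales drops out.
A change of 1°R is a change of 1°F, so 10.79 × 1 = 10.790.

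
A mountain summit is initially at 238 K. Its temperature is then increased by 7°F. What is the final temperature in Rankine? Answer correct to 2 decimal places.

435.40°R

Initial temperature in Celsius: 238 - 273.15 = -35.1500°C.
The 7°F change is an interval, so only the factor 5/9 applies: +7 × 5/9 = +3.8889°C.
Final Celsius temperature: -35.1500 + 3.8889 = -31.2611°C.
In Rankine: -31.2611 × 1.8 + 491.67 = 435.40°R.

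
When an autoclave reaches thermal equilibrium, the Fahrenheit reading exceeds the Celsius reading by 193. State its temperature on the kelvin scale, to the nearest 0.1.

Let x be the Celsius reading; then the Fahrenheit reading is 1.8·x + 32.
(1.8·x + 32) - x = 193  ⇒  (0.8)·x = 161  ⇒  x = 201.2500°C.
In kelvin: 201.2500 + 273.15 = 474.4 K.

474.4 K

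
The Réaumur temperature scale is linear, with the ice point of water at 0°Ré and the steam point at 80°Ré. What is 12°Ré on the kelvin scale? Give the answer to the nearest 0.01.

Linear interpolation between the fixed points: C = (12 - 0) × 100 / (80 - 0) = 15.0000°C.
Then 15.0000 + 273.15 = 288.15 K.

288.15 K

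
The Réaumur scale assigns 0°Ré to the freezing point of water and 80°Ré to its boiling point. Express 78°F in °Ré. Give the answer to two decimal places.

First in Celsius: (78 - 32) × 5/9 = 25.5556°C.
Linearly onto the Réaumur scale: 0 + (25.5556 / 100) × (80 - 0) = 20.44°Ré.

20.44°Ré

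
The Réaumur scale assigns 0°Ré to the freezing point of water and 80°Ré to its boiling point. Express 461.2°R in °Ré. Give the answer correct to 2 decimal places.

First in Celsius: (461.2 - 491.67) × 5/9 = -16.9278°C.
Linearly onto the Réaumur scale: 0 + (-16.9278 / 100) × (80 - 0) = -13.54°Ré.

-13.54°Ré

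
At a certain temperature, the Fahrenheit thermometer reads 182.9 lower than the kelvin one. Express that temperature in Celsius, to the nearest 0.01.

Let x be the kelvin reading; then the Fahrenheit reading is 1.8·x - 459.67.
(1.8·x - 459.67) - x = -182.9  ⇒  (0.8)·x = 276.77  ⇒  x = 345.9625 K.
In Celsius: 345.9625 - 273.15 = 72.81°C.

72.81°C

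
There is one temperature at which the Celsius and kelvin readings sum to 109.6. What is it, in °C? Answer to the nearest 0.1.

Let C be the Celsius reading. The kelvin reading is K = 1·C + 273.15.
Require C + K = 109.6: (2)·C + 273.15 = 109.6.
C = (109.6 - 273.15) / (2) = -81.8.

-81.8°C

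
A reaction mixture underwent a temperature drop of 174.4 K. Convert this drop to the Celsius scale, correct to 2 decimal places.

174.40°C

Kelvin and Celsius degrees are the same size, so the interval is unchanged: 174.40.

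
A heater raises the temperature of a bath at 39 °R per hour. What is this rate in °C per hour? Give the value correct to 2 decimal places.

21.67 °C/hour

Since only a temperature interval is involved, the additive offset between the scales drops out.
A change of 1°R is a change of 5/9°C, so 39 × 5/9 = 21.67.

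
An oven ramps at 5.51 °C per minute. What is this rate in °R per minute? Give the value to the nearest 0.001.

9.918 °R/minute

The quantity depends on a temperature interval, so only the ratio of degree sizes applies; the offset between the scales is irrelevant.
A change of 1°C is a change of 1.8°R, so 5.51 × 1.8 = 9.918.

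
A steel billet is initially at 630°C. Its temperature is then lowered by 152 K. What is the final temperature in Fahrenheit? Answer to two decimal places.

892.40°F

The 152 K change is an interval; Kelvin and Celsius degrees are the same size, so ΔC = -152°C.
Final Celsius temperature: 630.0000 - 152.0000 = 478.0000°C.
In Fahrenheit: 478.0000 × 1.8 + 32 = 892.40°F.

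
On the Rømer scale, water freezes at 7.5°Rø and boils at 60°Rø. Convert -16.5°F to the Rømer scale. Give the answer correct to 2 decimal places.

First in Celsius: (-16.5 - 32) × 5/9 = -26.9444°C.
Linearly onto the Rømer scale: 7.5 + (-26.9444 / 100) × (60 - 7.5) = -6.65°Rø.

-6.65°Rø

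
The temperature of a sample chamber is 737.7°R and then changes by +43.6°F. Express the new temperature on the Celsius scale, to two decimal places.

Initial temperature in Celsius: (737.7 - 491.67) × 5/9 = 136.6833°C.
The 43.6°F change is an interval, so only the factor 5/9 applies: +43.6 × 5/9 = +24.2222°C.
Final Celsius temperature: 136.6833 + 24.2222 = 160.9056°C.

160.91°C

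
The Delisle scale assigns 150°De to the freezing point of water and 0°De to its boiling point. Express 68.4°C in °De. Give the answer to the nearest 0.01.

Linearly onto the Delisle scale: 150 + (68.4000 / 100) × (0 - 150) = 47.40°De.

47.40°De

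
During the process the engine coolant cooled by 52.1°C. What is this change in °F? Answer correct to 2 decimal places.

An interval of 1°C corresponds to 1.8°F.
52.1 × 1.8 = 93.78.

93.78°F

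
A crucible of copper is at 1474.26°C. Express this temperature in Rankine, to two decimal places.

3145.34°R

In Rankine: 1474.2600 × 1.8 + 491.67 = 3145.34°R.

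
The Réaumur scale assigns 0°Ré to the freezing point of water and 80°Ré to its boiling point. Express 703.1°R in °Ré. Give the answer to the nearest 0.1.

94.0°Ré

First in Celsius: (703.1 - 491.67) × 5/9 = 117.4611°C.
Linearly onto the Réaumur scale: 0 + (117.4611 / 100) × (80 - 0) = 94.0°Ré.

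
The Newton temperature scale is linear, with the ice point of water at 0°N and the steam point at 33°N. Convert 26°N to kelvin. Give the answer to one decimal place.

Linear interpolation between the fixed points: C = (26 - 0) × 100 / (33 - 0) = 78.7879°C.
Then 78.7879 + 273.15 = 351.9 K.

351.9 K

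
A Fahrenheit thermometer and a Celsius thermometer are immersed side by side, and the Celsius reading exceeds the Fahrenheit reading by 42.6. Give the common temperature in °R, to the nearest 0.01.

323.82°R

Let x be the Fahrenheit reading; then the Celsius reading is 5/9·x - 17.7778.
(5/9·x - 17.7778) - x = 42.6  ⇒  (-4/9)·x = 60.3778  ⇒  x = -135.8500°F.
In Celsius: (-135.85 - 32) × 5/9 = -93.2500°C.
In Rankine: -93.2500 × 1.8 + 491.67 = 323.82°R.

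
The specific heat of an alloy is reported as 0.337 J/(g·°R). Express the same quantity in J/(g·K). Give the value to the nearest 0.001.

Since only a temperature interval is involved, the additive offset between the scales drops out.
A change of 1 K is a change of 1.8°R, so per K the value is 0.337 × 1.8 = 0.607.

0.607 J/(g·K)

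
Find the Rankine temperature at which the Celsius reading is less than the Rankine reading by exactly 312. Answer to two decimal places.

Let R be the Rankine reading. The Celsius reading is C = 5/9·R - 273.15.
Require C - R = -312: (-4/9)·R - 273.15 = -312.
R = (-312 + 273.15) / (-4/9) = 87.41.

87.41°R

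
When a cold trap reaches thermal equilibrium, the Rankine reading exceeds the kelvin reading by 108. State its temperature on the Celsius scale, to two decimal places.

-138.15°C

Let x be the Rankine reading; then the kelvin reading is 5/9·x.
(5/9·x) - x = -108  ⇒  (-4/9)·x = -108  ⇒  x = 243.0000°R.
In Celsius: (243 - 491.67) × 5/9 = -138.15°C.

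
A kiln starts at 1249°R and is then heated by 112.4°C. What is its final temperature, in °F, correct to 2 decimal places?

Initial temperature in Celsius: (1249 - 491.67) × 5/9 = 420.7389°C.
Final Celsius temperature: 420.7389 + 112.4000 = 533.1389°C.
In Fahrenheit: 533.1389 × 1.8 + 32 = 991.65°F.

991.65°F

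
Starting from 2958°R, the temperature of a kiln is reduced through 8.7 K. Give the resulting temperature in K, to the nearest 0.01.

Initial temperature in Celsius: (2958 - 491.67) × 5/9 = 1370.1833°C.
The 8.7 K change is an interval; Kelvin and Celsius degrees are the same size, so ΔC = -8.7°C.
Final Celsius temperature: 1370.1833 - 8.7000 = 1361.4833°C.
In kelvin: 1361.4833 + 273.15 = 1634.63 K.

1634.63 K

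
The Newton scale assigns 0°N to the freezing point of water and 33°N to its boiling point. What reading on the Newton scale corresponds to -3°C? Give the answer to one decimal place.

Linearly onto the Newton scale: 0 + (-3.0000 / 100) × (33 - 0) = -1.0°N.

-1.0°N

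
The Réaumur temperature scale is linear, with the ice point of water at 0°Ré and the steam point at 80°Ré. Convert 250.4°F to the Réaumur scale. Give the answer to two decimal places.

First in Celsius: (250.4 - 32) × 5/9 = 121.3333°C.
Linearly onto the Réaumur scale: 0 + (121.3333 / 100) × (80 - 0) = 97.07°Ré.

97.07°Ré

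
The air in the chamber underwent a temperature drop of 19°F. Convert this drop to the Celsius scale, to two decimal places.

10.56°C

An interval of 1°F corresponds to 5/9°C.
19 × 5/9 = 10.56.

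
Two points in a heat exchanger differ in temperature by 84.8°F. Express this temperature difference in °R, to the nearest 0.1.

84.8°R

Fahrenheit and Rankine degrees are the same size, so the interval is unchanged: 84.8.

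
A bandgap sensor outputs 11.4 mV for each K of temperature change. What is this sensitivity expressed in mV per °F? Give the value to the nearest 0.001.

6.333 mV per °F

Since only a temperature interval is involved, the additive offset between the scales drops out.
A change of 1°F is a change of 5/9 K, so per °F the value is 11.4 × 5/9 = 6.333.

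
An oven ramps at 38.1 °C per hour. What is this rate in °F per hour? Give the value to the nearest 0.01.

Since only a temperature interval is involved, the additive offset between the scales drops out.
A change of 1°C is a change of 1.8°F, so 38.1 × 1.8 = 68.58.

68.58 °F/hour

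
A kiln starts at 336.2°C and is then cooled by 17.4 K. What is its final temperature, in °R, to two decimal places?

1065.51°R

The 17.4 K change is an interval; Kelvin and Celsius degrees are the same size, so ΔC = -17.4°C.
Final Celsius temperature: 336.2000 - 17.4000 = 318.8000°C.
In Rankine: 318.8000 × 1.8 + 491.67 = 1065.51°R.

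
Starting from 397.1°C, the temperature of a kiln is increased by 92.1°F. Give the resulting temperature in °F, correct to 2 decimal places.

The 92.1°F change is an interval, so only the factor 5/9 applies: +92.1 × 5/9 = +51.1667°C.
Final Celsius temperature: 397.1000 + 51.1667 = 448.2667°C.
In Fahrenheit: 448.2667 × 1.8 + 32 = 838.88°F.

838.88°F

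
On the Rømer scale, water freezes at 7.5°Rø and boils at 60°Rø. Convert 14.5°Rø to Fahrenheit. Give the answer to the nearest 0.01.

Linear interpolation between the fixed points: C = (14.5 - 7.5) × 100 / (60 - 7.5) = 13.3333°C.
Then 13.3333 × 1.8 + 32 = 56.00°F.

56.00°F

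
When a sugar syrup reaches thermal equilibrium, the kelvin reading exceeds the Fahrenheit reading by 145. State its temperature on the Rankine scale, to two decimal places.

708.01°R

Let x be the kelvin reading; then the Fahrenheit reading is 1.8·x - 459.67.
(1.8·x - 459.67) - x = -145  ⇒  (0.8)·x = 314.67  ⇒  x = 393.3375 K.
In Celsius: 393.3375 - 273.15 = 120.1875°C.
In Rankine: 120.1875 × 1.8 + 491.67 = 708.01°R.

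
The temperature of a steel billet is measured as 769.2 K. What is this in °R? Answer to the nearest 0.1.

1384.6°R

In Celsius: 769.2 - 273.15 = 496.0500°C.
In Rankine: 496.0500 × 1.8 + 491.67 = 1384.6°R.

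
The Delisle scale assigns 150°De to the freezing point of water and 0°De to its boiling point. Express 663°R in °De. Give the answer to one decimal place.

7.2°De

First in Celsius: (663 - 491.67) × 5/9 = 95.1833°C.
Linearly onto the Delisle scale: 150 + (95.1833 / 100) × (0 - 150) = 7.2°De.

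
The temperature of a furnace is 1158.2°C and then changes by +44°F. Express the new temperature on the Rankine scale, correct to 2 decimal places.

2620.43°R

The 44°F change is an interval, so only the factor 5/9 applies: +44 × 5/9 = +24.4444°C.
Final Celsius temperature: 1158.2000 + 24.4444 = 1182.6444°C.
In Rankine: 1182.6444 × 1.8 + 491.67 = 2620.43°R.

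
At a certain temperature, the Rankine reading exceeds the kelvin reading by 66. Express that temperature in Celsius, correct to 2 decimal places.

-190.65°C

Let x be the Rankine reading; then the kelvin reading is 5/9·x.
(5/9·x) - x = -66  ⇒  (-4/9)·x = -66  ⇒  x = 148.5000°R.
In Celsius: (148.5 - 491.67) × 5/9 = -190.65°C.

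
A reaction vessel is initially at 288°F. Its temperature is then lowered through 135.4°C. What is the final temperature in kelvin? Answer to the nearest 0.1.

280.0 K

Initial temperature in Celsius: (288 - 32) × 5/9 = 142.2222°C.
Final Celsius temperature: 142.2222 - 135.4000 = 6.8222°C.
In kelvin: 6.8222 + 273.15 = 280.0 K.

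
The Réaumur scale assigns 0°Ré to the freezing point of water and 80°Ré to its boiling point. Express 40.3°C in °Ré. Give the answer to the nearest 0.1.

Linearly onto the Réaumur scale: 0 + (40.3000 / 100) × (80 - 0) = 32.2°Ré.

32.2°Ré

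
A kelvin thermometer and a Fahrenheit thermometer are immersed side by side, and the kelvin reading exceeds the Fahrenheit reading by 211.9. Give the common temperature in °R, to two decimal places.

Let x be the kelvin reading; then the Fahrenheit reading is 1.8·x - 459.67.
(1.8·x - 459.67) - x = -211.9  ⇒  (0.8)·x = 247.77  ⇒  x = 309.7125 K.
In Celsius: 309.7125 - 273.15 = 36.5625°C.
In Rankine: 36.5625 × 1.8 + 491.67 = 557.48°R.

557.48°R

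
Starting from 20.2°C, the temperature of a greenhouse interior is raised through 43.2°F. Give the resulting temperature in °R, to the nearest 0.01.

The 43.2°F change is an interval, so only the factor 5/9 applies: +43.2 × 5/9 = +24.0000°C.
Final Celsius temperature: 20.2000 + 24.0000 = 44.2000°C.
In Rankine: 44.2000 × 1.8 + 491.67 = 571.23°R.

571.23°R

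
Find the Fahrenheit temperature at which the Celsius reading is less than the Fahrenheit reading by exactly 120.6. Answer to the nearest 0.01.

Let F be the Fahrenheit reading. The Celsius reading is C = 5/9·F - 17.7778.
Require C - F = -120.6: (-4/9)·F - 17.7778 = -120.6.
F = (-120.6 + 17.7778) / (-4/9) = 231.35.

231.35°F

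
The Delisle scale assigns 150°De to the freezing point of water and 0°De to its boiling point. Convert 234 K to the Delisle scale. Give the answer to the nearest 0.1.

First in Celsius: 234 - 273.15 = -39.1500°C.
Linearly onto the Delisle scale: 150 + (-39.1500 / 100) × (0 - 150) = 208.7°De.

208.7°De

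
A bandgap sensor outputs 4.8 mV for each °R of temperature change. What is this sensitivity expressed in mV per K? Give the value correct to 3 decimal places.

The quantity depends on a temperature interval, so only the ratio of degree sizes applies; the offset between the scales is irrelevant.
A change of 1 K is a change of 1.8°R, so per K the value is 4.8 × 1.8 = 8.640.

8.640 mV per K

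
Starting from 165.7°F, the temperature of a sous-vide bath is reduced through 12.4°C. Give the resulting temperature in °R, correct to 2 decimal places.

Initial temperature in Celsius: (165.7 - 32) × 5/9 = 74.2778°C.
Final Celsius temperature: 74.2778 - 12.4000 = 61.8778°C.
In Rankine: 61.8778 × 1.8 + 491.67 = 603.05°R.

603.05°R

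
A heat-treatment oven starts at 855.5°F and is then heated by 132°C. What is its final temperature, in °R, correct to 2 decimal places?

Initial temperature in Celsius: (855.5 - 32) × 5/9 = 457.5000°C.
Final Celsius temperature: 457.5000 + 132.0000 = 589.5000°C.
In Rankine: 589.5000 × 1.8 + 491.67 = 1552.77°R.

1552.77°R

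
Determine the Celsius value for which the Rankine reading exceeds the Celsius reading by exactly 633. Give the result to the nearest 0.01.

Let C be the Celsius reading. The Rankine reading is R = 1.8·C + 491.67.
Require R - C = 633: (0.8)·C + 491.67 = 633.
C = (633 - 491.67) / (0.8) = 176.66.

176.66°C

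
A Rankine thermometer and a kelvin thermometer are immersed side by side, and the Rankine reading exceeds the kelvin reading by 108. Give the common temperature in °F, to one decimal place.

-216.7°F

Let x be the Rankine reading; then the kelvin reading is 5/9·x.
(5/9·x) - x = -108  ⇒  (-4/9)·x = -108  ⇒  x = 243.0000°R.
In Celsius: (243 - 491.67) × 5/9 = -138.1500°C.
In Fahrenheit: -138.1500 × 1.8 + 32 = -216.7°F.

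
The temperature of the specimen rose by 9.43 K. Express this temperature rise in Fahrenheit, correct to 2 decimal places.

16.97°F

Only the scale ratio 1.8 matters for a change in temperature.
9.43 × 1.8 = 16.97.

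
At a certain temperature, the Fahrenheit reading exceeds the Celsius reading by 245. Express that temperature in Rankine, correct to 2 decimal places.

Let x be the Celsius reading; then the Fahrenheit reading is 1.8·x + 32.
(1.8·x + 32) - x = 245  ⇒  (0.8)·x = 213  ⇒  x = 266.2500°C.
In Rankine: 266.2500 × 1.8 + 491.67 = 970.92°R.

970.92°R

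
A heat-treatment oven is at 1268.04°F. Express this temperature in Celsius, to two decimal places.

686.69°C

In Celsius: (1268.04 - 32) × 5/9 = 686.6889°C.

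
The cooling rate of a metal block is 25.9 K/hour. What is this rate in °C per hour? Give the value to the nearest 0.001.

25.900 °C/hour

The quantity depends on a temperature interval, so only the ratio of degree sizes applies; the offset between the scales is irrelevant.
A change of 1 K is a change of 1°C, so 25.9 × 1 = 25.900.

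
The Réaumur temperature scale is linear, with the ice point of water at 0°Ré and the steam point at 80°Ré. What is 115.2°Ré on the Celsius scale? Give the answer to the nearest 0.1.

Linear interpolation between the fixed points: C = (115.2 - 0) × 100 / (80 - 0) = 144.0000°C.

144.0°C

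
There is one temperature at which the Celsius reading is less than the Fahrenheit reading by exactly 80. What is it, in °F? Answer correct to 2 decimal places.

140.00°F

Let F be the Fahrenheit reading. The Celsius reading is C = 5/9·F - 17.7778.
Require C - F = -80: (-4/9)·F - 17.7778 = -80.
F = (-80 + 17.7778) / (-4/9) = 140.00.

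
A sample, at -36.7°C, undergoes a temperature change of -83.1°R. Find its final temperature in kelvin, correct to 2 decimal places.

The 83.1°R change is an interval, so only the factor 5/9 applies: -83.1 × 5/9 = -46.1667°C.
Final Celsius temperature: -36.7000 - 46.1667 = -82.8667°C.
In kelvin: -82.8667 + 273.15 = 190.28 K.

190.28 K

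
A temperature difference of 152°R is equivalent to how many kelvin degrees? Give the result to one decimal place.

Only the scale ratio 5/9 matters for a change in temperature.
152 × 5/9 = 84.4.

84.4 K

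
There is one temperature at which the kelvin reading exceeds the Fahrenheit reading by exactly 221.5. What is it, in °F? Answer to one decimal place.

Let F be the Fahrenheit reading. The kelvin reading is K = 5/9·F + 255.372.
Require K - F = 221.5: (-4/9)·F + 255.372 = 221.5.
F = (221.5 - 255.372) / (-4/9) = 76.2.

76.2°F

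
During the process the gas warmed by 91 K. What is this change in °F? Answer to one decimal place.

An interval of 1 K corresponds to 1.8°F.
91 × 1.8 = 163.8.

163.8°F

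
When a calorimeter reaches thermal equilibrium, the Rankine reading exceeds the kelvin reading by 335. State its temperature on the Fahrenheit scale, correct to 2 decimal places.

Let x be the kelvin reading; then the Rankine reading is 1.8·x.
(1.8·x) - x = 335  ⇒  (0.8)·x = 335  ⇒  x = 418.7500 K.
In Celsius: 418.75 - 273.15 = 145.6000°C.
In Fahrenheit: 145.6000 × 1.8 + 32 = 294.08°F.

294.08°F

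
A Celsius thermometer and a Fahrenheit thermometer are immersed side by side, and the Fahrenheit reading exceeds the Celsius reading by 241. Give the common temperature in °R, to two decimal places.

961.92°R

Let x be the Celsius reading; then the Fahrenheit reading is 1.8·x + 32.
(1.8·x + 32) - x = 241  ⇒  (0.8)·x = 209  ⇒  x = 261.2500°C.
In Rankine: 261.2500 × 1.8 + 491.67 = 961.92°R.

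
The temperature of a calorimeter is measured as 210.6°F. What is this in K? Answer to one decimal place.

In Celsius: (210.6 - 32) × 5/9 = 99.2222°C.
In kelvin: 99.2222 + 273.15 = 372.4 K.

372.4 K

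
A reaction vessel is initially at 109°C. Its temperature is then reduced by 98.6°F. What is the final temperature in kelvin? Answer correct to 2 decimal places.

The 98.6°F change is an interval, so only the factor 5/9 applies: -98.6 × 5/9 = -54.7778°C.
Final Celsius temperature: 109.0000 - 54.7778 = 54.2222°C.
In kelvin: 54.2222 + 273.15 = 327.37 K.

327.37 K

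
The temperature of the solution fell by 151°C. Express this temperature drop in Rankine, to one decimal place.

An interval of 1°C corresponds to 1.8°R.
151 × 1.8 = 271.8.

271.8°R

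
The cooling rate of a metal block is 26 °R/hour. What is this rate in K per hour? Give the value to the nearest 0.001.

Since only a temperature interval is involved, the additive offset between the scales drops out.
A change of 1°R is a change of 5/9 K, so 26 × 5/9 = 14.444.

14.444 K/hour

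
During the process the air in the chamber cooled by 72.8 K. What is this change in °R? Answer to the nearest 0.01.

For a temperature interval the offset drops out; only the factor 1.8 applies.
72.8 × 1.8 = 131.04.

131.04°R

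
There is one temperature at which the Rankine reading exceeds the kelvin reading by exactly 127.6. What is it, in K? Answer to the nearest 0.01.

159.50 K

Let K be the kelvin reading. The Rankine reading is R = 1.8·K.
Require R - K = 127.6: (0.8)·K = 127.6.
K = (127.6) / (0.8) = 159.50.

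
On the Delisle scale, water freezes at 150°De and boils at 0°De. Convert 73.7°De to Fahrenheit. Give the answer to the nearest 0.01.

123.56°F

Linear interpolation between the fixed points: C = (73.7 - 150) × 100 / (0 - 150) = 50.8667°C.
Then 50.8667 × 1.8 + 32 = 123.56°F.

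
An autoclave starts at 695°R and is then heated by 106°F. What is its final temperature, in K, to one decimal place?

Initial temperature in Celsius: (695 - 491.67) × 5/9 = 112.9611°C.
The 106°F change is an interval, so only the factor 5/9 applies: +106 × 5/9 = +58.8889°C.
Final Celsius temperature: 112.9611 + 58.8889 = 171.8500°C.
In kelvin: 171.8500 + 273.15 = 445.0 K.

445.0 K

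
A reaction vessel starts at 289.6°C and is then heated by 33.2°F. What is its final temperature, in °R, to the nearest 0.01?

1046.15°R

The 33.2°F change is an interval, so only the factor 5/9 applies: +33.2 × 5/9 = +18.4444°C.
Final Celsius temperature: 289.6000 + 18.4444 = 308.0444°C.
In Rankine: 308.0444 × 1.8 + 491.67 = 1046.15°R.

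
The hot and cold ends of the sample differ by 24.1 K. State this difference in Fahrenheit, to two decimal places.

Only the scale ratio 1.8 matters for a change in temperature.
24.1 × 1.8 = 43.38.

43.38°F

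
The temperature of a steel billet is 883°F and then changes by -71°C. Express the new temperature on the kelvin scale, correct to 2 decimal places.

674.93 K

Initial temperature in Celsius: (883 - 32) × 5/9 = 472.7778°C.
Final Celsius temperature: 472.7778 - 71.0000 = 401.7778°C.
In kelvin: 401.7778 + 273.15 = 674.93 K.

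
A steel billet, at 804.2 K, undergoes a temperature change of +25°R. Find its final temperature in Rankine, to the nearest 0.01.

Initial temperature in Celsius: 804.2 - 273.15 = 531.0500°C.
The 25°R change is an interval, so only the factor 5/9 applies: +25 × 5/9 = +13.8889°C.
Final Celsius temperature: 531.0500 + 13.8889 = 544.9389°C.
In Rankine: 544.9389 × 1.8 + 491.67 = 1472.56°R.

1472.56°R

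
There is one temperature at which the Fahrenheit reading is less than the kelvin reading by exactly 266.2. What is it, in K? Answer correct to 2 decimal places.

241.84 K

Let K be the kelvin reading. The Fahrenheit reading is F = 1.8·K - 459.67.
Require F - K = -266.2: (0.8)·K - 459.67 = -266.2.
K = (-266.2 + 459.67) / (0.8) = 241.84.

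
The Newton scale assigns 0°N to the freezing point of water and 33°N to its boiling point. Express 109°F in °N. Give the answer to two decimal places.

14.12°N

First in Celsius: (109 - 32) × 5/9 = 42.7778°C.
Linearly onto the Newton scale: 0 + (42.7778 / 100) × (33 - 0) = 14.12°N.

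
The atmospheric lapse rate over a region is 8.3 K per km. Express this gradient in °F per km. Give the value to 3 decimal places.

14.940 °F/km

Since only a temperature interval is involved, the additive offset between the scales drops out.
A change of 1 K is a change of 1.8°F, so 8.3 × 1.8 = 14.940.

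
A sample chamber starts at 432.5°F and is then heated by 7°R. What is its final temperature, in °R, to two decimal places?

Initial temperature in Celsius: (432.5 - 32) × 5/9 = 222.5000°C.
The 7°R change is an interval, so only the factor 5/9 applies: +7 × 5/9 = +3.8889°C.
Final Celsius temperature: 222.5000 + 3.8889 = 226.3889°C.
In Rankine: 226.3889 × 1.8 + 491.67 = 899.17°R.

899.17°R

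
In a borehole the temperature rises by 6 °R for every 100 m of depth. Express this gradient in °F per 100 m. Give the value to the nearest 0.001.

The quantity depends on a temperature interval, so only the ratio of degree sizes applies; the offset between the scales is irrelevant.
A change of 1°R is a change of 1°F, so 6 × 1 = 6.000.

6.000 °F/100 m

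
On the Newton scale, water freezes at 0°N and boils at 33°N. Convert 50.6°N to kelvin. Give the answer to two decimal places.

426.48 K

Linear interpolation between the fixed points: C = (50.6 - 0) × 100 / (33 - 0) = 153.3333°C.
Then 153.3333 + 273.15 = 426.48 K.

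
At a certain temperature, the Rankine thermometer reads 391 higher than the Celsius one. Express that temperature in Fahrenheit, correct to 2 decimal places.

-194.51°F

Let x be the Celsius reading; then the Rankine reading is 1.8·x + 491.67.
(1.8·x + 491.67) - x = 391  ⇒  (0.8)·x = -100.67  ⇒  x = -125.8375°C.
In Fahrenheit: -125.8375 × 1.8 + 32 = -194.51°F.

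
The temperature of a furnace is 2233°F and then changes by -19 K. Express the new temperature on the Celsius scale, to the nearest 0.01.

1203.78°C

Initial temperature in Celsius: (2233 - 32) × 5/9 = 1222.7778°C.
The 19 K change is an interval; Kelvin and Celsius degrees are the same size, so ΔC = -19°C.
Final Celsius temperature: 1222.7778 - 19.0000 = 1203.7778°C.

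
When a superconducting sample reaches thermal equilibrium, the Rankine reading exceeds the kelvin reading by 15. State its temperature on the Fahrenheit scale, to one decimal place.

-425.9°F

Let x be the Rankine reading; then the kelvin reading is 5/9·x.
(5/9·x) - x = -15  ⇒  (-4/9)·x = -15  ⇒  x = 33.7500°R.
In Celsius: (33.75 - 491.67) × 5/9 = -254.4000°C.
In Fahrenheit: -254.4000 × 1.8 + 32 = -425.9°F.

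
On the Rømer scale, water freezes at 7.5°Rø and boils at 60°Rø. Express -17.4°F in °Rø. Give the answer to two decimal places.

-6.91°Rø

First in Celsius: (-17.4 - 32) × 5/9 = -27.4444°C.
Linearly onto the Rømer scale: 7.5 + (-27.4444 / 100) × (60 - 7.5) = -6.91°Rø.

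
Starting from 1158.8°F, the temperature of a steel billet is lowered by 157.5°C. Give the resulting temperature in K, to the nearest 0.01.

Initial temperature in Celsius: (1158.8 - 32) × 5/9 = 626.0000°C.
Final Celsius temperature: 626.0000 - 157.5000 = 468.5000°C.
In kelvin: 468.5000 + 273.15 = 741.65 K.

741.65 K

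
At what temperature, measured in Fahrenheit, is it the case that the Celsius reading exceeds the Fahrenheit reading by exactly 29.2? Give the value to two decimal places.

-105.70°F

Let F be the Fahrenheit reading. The Celsius reading is C = 5/9·F - 17.7778.
Require C - F = 29.2: (-4/9)·F - 17.7778 = 29.2.
F = (29.2 + 17.7778) / (-4/9) = -105.70.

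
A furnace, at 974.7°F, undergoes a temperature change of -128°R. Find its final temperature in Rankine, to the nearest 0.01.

Initial temperature in Celsius: (974.7 - 32) × 5/9 = 523.7222°C.
The 128°R change is an interval, so only the factor 5/9 applies: -128 × 5/9 = -71.1111°C.
Final Celsius temperature: 523.7222 - 71.1111 = 452.6111°C.
In Rankine: 452.6111 × 1.8 + 491.67 = 1306.37°R.

1306.37°R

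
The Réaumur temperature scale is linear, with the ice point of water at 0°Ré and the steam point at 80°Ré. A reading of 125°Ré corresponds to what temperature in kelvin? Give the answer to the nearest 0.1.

Linear interpolation between the fixed points: C = (125 - 0) × 100 / (80 - 0) = 156.2500°C.
Then 156.2500 + 273.15 = 429.4 K.

429.4 K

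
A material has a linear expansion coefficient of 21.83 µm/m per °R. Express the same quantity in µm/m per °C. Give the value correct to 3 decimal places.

Since only a temperature interval is involved, the additive offset between the scales drops out.
A change of 1°C is a change of 1.8°R, so per °C the value is 21.83 × 1.8 = 39.294.

39.294 µm/m per °C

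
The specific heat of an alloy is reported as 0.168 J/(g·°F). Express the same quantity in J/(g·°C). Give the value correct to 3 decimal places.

The quantity depends on a temperature interval, so only the ratio of degree sizes applies; the offset between the scales is irrelevant.
A change of 1°C is a change of 1.8°F, so per °C the value is 0.168 × 1.8 = 0.302.

0.302 J/(g·°C)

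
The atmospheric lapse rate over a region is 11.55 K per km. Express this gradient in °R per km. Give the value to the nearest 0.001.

20.790 °R/km

Since only a temperature interval is involved, the additive offset between the scales drops out.
A change of 1 K is a change of 1.8°R, so 11.55 × 1.8 = 20.790.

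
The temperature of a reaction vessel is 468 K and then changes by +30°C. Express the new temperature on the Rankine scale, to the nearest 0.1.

Initial temperature in Celsius: 468 - 273.15 = 194.8500°C.
Final Celsius temperature: 194.8500 + 30.0000 = 224.8500°C.
In Rankine: 224.8500 × 1.8 + 491.67 = 896.4°R.

896.4°R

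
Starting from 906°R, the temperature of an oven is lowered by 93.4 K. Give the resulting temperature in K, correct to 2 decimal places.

Initial temperature in Celsius: (906 - 491.67) × 5/9 = 230.1833°C.
The 93.4 K change is an interval; Kelvin and Celsius degrees are the same size, so ΔC = -93.4°C.
Final Celsius temperature: 230.1833 - 93.4000 = 136.7833°C.
In kelvin: 136.7833 + 273.15 = 409.93 K.

409.93 K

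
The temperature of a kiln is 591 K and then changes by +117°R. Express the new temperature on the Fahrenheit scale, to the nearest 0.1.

721.1°F

Initial temperature in Celsius: 591 - 273.15 = 317.8500°C.
The 117°R change is an interval, so only the factor 5/9 applies: +117 × 5/9 = +65.0000°C.
Final Celsius temperature: 317.8500 + 65.0000 = 382.8500°C.
In Fahrenheit: 382.8500 × 1.8 + 32 = 721.1°F.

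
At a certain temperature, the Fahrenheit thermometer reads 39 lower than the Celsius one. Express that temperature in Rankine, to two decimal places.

Let x be the Celsius reading; then the Fahrenheit reading is 1.8·x + 32.
(1.8·x + 32) - x = -39  ⇒  (0.8)·x = -71  ⇒  x = -88.7500°C.
In Rankine: -88.7500 × 1.8 + 491.67 = 331.92°R.

331.92°R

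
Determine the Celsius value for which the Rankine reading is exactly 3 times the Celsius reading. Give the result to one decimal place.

Let C be the Celsius reading. The Rankine reading is R = 1.8·C + 491.67.
Require R = 3·C: 1.8·C + 491.67 = 3·C.
(-1.2)·C = -491.67  ⇒  C = 409.7.

409.7°C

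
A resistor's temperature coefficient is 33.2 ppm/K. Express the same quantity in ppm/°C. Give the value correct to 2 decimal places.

The quantity depends on a temperature interval, so only the ratio of degree sizes applies; the offset between the scales is irrelevant.
A change of 1°C is a change of 1 K, so per °C the value is 33.2 × 1 = 33.20.

33.20 ppm/°C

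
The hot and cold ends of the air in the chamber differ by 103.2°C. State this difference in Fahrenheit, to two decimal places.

An interval of 1°C corresponds to 1.8°F.
103.2 × 1.8 = 185.76.

185.76°F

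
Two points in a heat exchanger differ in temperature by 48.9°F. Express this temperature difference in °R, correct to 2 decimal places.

Fahrenheit and Rankine degrees are the same size, so the interval is unchanged: 48.90.

48.90°R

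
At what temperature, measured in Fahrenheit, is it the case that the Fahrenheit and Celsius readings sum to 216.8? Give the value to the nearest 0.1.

Let F be the Fahrenheit reading. The Celsius reading is C = 5/9·F - 17.7778.
Require F + C = 216.8: (14/9)·F - 17.7778 = 216.8.
F = (216.8 + 17.7778) / (14/9) = 150.8.

150.8°F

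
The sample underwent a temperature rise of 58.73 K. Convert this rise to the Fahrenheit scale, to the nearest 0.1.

An interval of 1 K corresponds to 1.8°F.
58.73 × 1.8 = 105.7.

105.7°F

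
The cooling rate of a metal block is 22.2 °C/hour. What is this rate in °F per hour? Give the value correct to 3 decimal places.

Since only a temperature interval is involved, the additive offset between the scales drops out.
A change of 1°C is a change of 1.8°F, so 22.2 × 1.8 = 39.960.

39.960 °F/hour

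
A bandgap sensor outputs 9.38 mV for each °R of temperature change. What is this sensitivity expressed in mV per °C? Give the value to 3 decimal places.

16.884 mV per °C

Since only a temperature interval is involved, the additive offset between the scales drops out.
A change of 1°C is a change of 1.8°R, so per °C the value is 9.38 × 1.8 = 16.884.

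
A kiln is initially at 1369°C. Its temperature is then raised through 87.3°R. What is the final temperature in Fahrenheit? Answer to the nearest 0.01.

The 87.3°R change is an interval, so only the factor 5/9 applies: +87.3 × 5/9 = +48.5000°C.
Final Celsius temperature: 1369.0000 + 48.5000 = 1417.5000°C.
In Fahrenheit: 1417.5000 × 1.8 + 32 = 2583.50°F.

2583.50°F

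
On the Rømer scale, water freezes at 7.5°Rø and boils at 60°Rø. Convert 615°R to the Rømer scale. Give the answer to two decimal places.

43.47°Rø

First in Celsius: (615 - 491.67) × 5/9 = 68.5167°C.
Linearly onto the Rømer scale: 7.5 + (68.5167 / 100) × (60 - 7.5) = 43.47°Rø.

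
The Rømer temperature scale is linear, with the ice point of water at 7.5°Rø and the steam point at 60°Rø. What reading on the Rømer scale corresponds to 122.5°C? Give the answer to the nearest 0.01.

Linearly onto the Rømer scale: 7.5 + (122.5000 / 100) × (60 - 7.5) = 71.81°Rø.

71.81°Rø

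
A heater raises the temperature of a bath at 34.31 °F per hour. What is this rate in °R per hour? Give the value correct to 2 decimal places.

34.31 °R/hour

Since only a temperature interval is involved, the additive offset between the scales drops out.
A change of 1°F is a change of 1°R, so 34.31 × 1 = 34.31.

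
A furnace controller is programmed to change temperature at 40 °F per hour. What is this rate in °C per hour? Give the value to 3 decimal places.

22.222 °C/hour

The quantity depends on a temperature interval, so only the ratio of degree sizes applies; the offset between the scales is irrelevant.
A change of 1°F is a change of 5/9°C, so 40 × 5/9 = 22.222.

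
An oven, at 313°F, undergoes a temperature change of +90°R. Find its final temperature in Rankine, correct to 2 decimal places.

Initial temperature in Celsius: (313 - 32) × 5/9 = 156.1111°C.
The 90°R change is an interval, so only the factor 5/9 applies: +90 × 5/9 = +50.0000°C.
Final Celsius temperature: 156.1111 + 50.0000 = 206.1111°C.
In Rankine: 206.1111 × 1.8 + 491.67 = 862.67°R.

862.67°R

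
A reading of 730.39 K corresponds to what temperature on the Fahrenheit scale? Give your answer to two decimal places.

855.03°F

In Celsius: 730.39 - 273.15 = 457.2400°C.
In Fahrenheit: 457.2400 × 1.8 + 32 = 855.03°F.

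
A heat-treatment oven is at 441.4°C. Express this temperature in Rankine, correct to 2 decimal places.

In Rankine: 441.4000 × 1.8 + 491.67 = 1286.19°R.

1286.19°R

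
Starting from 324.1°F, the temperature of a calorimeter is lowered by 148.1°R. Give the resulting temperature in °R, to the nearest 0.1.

Initial temperature in Celsius: (324.1 - 32) × 5/9 = 162.2778°C.
The 148.1°R change is an interval, so only the factor 5/9 applies: -148.1 × 5/9 = -82.2778°C.
Final Celsius temperature: 162.2778 - 82.2778 = 80.0000°C.
In Rankine: 80.0000 × 1.8 + 491.67 = 635.7°R.

635.7°R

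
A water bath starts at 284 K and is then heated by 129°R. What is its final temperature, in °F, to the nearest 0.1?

Initial temperature in Celsius: 284 - 273.15 = 10.8500°C.
The 129°R change is an interval, so only the factor 5/9 applies: +129 × 5/9 = +71.6667°C.
Final Celsius temperature: 10.8500 + 71.6667 = 82.5167°C.
In Fahrenheit: 82.5167 × 1.8 + 32 = 180.5°F.

180.5°F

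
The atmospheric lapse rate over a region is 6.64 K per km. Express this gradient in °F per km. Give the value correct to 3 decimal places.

Since only a temperature interval is involved, the additive offset between the scales drops out.
A change of 1 K is a change of 1.8°F, so 6.64 × 1.8 = 11.952.

11.952 °F/km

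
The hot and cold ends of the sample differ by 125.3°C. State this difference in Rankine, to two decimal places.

225.54°R

An interval of 1°C corresponds to 1.8°R.
125.3 × 1.8 = 225.54.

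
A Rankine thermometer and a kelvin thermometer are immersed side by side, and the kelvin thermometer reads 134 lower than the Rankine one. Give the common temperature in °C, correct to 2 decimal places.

Let x be the Rankine reading; then the kelvin reading is 5/9·x.
(5/9·x) - x = -134  ⇒  (-4/9)·x = -134  ⇒  x = 301.5000°R.
In Celsius: (301.5 - 491.67) × 5/9 = -105.65°C.

-105.65°C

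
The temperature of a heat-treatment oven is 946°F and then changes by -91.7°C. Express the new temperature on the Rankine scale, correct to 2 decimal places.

Initial temperature in Celsius: (946 - 32) × 5/9 = 507.7778°C.
Final Celsius temperature: 507.7778 - 91.7000 = 416.0778°C.
In Rankine: 416.0778 × 1.8 + 491.67 = 1240.61°R.

1240.61°R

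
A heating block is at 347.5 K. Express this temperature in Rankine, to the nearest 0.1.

625.5°R

In Celsius: 347.5 - 273.15 = 74.3500°C.
In Rankine: 74.3500 × 1.8 + 491.67 = 625.5°R.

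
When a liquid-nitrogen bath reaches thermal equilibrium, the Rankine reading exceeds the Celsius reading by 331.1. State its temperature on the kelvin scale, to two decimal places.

Let x be the Rankine reading; then the Celsius reading is 5/9·x - 273.15.
(5/9·x - 273.15) - x = -331.1  ⇒  (-4/9)·x = -57.95  ⇒  x = 130.3875°R.
In Celsius: (130.3875 - 491.67) × 5/9 = -200.7125°C.
In kelvin: -200.7125 + 273.15 = 72.44 K.

72.44 K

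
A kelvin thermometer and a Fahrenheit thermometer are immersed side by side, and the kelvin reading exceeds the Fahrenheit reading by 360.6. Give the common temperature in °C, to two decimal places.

-149.31°C

Let x be the kelvin reading; then the Fahrenheit reading is 1.8·x - 459.67.
(1.8·x - 459.67) - x = -360.6  ⇒  (0.8)·x = 99.07  ⇒  x = 123.8375 K.
In Celsius: 123.8375 - 273.15 = -149.31°C.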